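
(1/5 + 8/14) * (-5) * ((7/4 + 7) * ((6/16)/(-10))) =81/64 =1.27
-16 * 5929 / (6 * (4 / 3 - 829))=47432 / 2483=19.10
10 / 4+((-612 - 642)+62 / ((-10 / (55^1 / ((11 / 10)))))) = -3123 / 2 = -1561.50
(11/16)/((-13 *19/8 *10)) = -11/4940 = -0.00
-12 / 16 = -3 / 4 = -0.75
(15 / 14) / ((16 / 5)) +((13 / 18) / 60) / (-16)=40409 / 120960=0.33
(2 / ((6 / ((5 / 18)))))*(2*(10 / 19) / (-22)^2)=25 / 124146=0.00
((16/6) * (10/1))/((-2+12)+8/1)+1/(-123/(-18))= 1802/1107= 1.63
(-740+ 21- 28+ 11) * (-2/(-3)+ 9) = -7114.67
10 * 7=70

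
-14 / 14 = -1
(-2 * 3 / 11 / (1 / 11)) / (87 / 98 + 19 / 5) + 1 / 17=-47683 / 39049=-1.22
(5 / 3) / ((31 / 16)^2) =1280 / 2883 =0.44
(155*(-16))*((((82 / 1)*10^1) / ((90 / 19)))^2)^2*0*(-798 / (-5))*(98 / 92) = 0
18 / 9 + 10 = 12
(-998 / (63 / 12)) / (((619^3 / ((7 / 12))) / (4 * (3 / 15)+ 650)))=-3247492 / 10672949655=-0.00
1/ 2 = 0.50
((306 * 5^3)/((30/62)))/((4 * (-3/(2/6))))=-13175/6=-2195.83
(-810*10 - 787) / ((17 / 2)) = -17774 / 17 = -1045.53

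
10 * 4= 40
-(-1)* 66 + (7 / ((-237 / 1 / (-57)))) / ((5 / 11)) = 27533 / 395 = 69.70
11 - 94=-83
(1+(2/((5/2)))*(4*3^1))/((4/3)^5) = 12879/5120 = 2.52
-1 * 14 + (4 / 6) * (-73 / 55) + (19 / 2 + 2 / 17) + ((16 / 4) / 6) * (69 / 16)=-53681 / 22440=-2.39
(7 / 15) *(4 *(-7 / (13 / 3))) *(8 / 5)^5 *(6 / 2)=-19267584 / 203125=-94.86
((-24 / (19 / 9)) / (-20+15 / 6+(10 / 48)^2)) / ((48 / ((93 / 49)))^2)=467046 / 458699045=0.00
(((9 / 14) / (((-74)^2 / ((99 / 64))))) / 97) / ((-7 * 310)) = -891 / 1032768343040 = -0.00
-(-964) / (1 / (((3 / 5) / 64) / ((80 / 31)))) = 22413 / 6400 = 3.50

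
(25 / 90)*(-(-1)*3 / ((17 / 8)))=20 / 51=0.39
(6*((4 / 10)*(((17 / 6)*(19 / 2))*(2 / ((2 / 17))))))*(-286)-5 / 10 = -3140857 / 10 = -314085.70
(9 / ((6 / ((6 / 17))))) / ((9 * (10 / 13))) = 13 / 170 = 0.08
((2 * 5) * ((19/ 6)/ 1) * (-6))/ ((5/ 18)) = -684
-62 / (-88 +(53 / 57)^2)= 201438 / 283103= 0.71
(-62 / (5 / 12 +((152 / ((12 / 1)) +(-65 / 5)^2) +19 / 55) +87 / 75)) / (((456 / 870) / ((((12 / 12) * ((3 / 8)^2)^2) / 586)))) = -300378375 / 13814693810176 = -0.00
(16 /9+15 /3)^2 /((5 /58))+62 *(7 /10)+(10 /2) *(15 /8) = 379507 /648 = 585.66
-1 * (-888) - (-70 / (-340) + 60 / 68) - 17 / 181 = 5457477 / 6154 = 886.82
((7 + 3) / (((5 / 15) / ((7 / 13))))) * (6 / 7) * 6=1080 / 13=83.08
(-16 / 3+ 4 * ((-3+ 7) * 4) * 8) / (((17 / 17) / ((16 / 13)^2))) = 389120 / 507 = 767.50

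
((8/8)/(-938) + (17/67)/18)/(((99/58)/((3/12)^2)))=145/303912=0.00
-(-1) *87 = 87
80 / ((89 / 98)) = 7840 / 89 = 88.09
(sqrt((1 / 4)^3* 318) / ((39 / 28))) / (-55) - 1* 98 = -98 - 7* sqrt(318) / 4290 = -98.03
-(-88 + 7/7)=87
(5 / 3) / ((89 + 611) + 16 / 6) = 5 / 2108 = 0.00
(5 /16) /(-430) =-1 /1376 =-0.00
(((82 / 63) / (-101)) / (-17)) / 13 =82 / 1406223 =0.00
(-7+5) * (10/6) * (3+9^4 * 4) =-87490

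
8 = 8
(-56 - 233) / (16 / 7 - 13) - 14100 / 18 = -18909 / 25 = -756.36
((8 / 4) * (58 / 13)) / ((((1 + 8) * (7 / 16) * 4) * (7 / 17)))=7888 / 5733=1.38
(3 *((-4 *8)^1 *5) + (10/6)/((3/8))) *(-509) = 242057.78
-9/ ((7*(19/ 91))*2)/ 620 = -117/ 23560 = -0.00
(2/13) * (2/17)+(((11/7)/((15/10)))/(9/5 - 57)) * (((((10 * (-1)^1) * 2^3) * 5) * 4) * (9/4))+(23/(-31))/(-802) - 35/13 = 58074696201/884614822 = 65.65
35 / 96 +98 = 9443 / 96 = 98.36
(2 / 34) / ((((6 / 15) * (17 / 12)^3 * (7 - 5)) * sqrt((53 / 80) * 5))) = 8640 * sqrt(53) / 4426613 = 0.01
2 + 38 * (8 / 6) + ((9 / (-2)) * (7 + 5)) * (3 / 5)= 304 / 15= 20.27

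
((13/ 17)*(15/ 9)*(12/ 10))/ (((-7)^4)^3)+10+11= 4941339530783/ 235301882417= 21.00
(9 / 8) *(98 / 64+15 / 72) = 501 / 256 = 1.96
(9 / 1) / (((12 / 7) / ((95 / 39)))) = 665 / 52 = 12.79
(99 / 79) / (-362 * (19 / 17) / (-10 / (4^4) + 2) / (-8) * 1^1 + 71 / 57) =24078681 / 519479747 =0.05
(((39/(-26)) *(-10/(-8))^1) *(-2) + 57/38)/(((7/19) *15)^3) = 6859/220500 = 0.03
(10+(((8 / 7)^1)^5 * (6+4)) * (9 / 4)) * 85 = 76954750 / 16807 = 4578.73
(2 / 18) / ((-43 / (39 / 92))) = -0.00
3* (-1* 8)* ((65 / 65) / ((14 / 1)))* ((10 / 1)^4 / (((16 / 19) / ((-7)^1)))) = 142500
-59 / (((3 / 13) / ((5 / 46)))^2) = -249275 / 19044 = -13.09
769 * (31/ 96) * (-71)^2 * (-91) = -10935688309/ 96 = -113913419.89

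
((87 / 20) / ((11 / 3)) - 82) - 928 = -1008.81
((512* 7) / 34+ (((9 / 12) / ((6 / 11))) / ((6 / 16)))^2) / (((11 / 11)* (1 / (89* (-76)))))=-123003340 / 153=-803943.40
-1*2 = -2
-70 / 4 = -35 / 2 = -17.50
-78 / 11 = -7.09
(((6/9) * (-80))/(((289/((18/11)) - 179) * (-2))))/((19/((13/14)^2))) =-20280/40033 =-0.51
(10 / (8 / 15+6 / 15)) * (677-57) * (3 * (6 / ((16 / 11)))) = 1150875 / 14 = 82205.36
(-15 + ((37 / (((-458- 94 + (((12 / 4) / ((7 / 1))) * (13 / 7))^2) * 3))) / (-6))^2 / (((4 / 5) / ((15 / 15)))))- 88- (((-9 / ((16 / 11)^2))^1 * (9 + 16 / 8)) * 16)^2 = -560635.97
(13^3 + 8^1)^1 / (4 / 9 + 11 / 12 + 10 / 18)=26460 / 23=1150.43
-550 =-550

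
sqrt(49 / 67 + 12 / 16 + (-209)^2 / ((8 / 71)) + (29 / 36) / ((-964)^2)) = sqrt(58219539695467565) / 387528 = 622.63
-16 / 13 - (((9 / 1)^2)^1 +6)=-1147 / 13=-88.23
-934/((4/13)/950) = -2883725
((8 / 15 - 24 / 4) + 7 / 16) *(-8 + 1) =35.20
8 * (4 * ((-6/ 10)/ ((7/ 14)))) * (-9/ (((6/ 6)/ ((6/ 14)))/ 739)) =3830976/ 35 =109456.46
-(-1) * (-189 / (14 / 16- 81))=1512 / 641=2.36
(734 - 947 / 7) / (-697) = -4191 / 4879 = -0.86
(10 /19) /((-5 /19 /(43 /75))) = -86 /75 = -1.15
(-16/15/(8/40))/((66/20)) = -160/99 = -1.62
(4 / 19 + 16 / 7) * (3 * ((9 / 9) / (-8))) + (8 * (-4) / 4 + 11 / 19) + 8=-0.36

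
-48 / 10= -4.80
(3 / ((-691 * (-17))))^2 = 9 / 137992009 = 0.00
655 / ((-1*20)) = -131 / 4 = -32.75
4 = 4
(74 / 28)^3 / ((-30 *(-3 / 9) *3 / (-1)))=-50653 / 82320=-0.62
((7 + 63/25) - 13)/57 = -29/475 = -0.06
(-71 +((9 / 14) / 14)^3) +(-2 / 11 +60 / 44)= -5782675629 / 82824896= -69.82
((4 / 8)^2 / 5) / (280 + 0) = 1 / 5600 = 0.00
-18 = -18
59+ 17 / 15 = 902 / 15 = 60.13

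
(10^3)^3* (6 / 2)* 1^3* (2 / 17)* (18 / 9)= 705882352.94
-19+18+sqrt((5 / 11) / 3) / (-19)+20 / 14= 3 / 7 - sqrt(165) / 627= 0.41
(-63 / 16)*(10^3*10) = -39375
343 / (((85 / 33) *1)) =11319 / 85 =133.16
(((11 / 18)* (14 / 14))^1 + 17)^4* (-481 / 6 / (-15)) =4857156817201 / 9447840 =514102.36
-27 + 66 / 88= -105 / 4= -26.25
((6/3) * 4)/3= 8/3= 2.67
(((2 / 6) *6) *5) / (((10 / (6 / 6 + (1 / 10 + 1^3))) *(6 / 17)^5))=9938999 / 25920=383.45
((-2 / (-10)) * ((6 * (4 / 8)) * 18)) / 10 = 27 / 25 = 1.08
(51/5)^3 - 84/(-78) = 1726213/1625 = 1062.28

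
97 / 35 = 2.77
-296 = -296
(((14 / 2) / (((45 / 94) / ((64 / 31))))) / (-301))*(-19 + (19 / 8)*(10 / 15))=314336 / 179955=1.75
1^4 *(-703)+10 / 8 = -2807 / 4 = -701.75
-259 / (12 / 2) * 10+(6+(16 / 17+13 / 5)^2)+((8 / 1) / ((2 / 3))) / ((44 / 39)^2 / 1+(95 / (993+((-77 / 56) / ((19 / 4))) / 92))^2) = -403.77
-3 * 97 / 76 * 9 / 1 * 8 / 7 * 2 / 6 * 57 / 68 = -2619 / 238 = -11.00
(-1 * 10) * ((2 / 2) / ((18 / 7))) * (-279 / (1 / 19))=20615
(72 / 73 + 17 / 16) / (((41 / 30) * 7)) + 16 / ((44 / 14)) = 9780893 / 1843688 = 5.31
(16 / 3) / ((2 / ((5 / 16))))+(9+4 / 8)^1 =31 / 3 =10.33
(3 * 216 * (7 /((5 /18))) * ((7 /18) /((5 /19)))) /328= 75411 /1025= 73.57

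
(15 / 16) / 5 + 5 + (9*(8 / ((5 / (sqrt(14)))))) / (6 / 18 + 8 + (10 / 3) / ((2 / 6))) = 216*sqrt(14) / 275 + 83 / 16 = 8.13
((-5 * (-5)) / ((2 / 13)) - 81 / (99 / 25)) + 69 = 4643 / 22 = 211.05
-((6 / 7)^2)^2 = -1296 / 2401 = -0.54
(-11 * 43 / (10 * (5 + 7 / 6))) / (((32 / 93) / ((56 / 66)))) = -27993 / 1480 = -18.91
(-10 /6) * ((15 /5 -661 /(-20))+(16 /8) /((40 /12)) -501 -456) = 18407 /12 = 1533.92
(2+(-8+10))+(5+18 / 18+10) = 20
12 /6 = 2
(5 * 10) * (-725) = -36250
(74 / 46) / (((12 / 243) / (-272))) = -203796 / 23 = -8860.70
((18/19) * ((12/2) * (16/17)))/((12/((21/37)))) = 3024/11951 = 0.25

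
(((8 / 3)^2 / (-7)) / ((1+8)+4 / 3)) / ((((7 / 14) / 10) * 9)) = -1280 / 5859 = -0.22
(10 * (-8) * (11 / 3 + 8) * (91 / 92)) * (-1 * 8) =509600 / 69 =7385.51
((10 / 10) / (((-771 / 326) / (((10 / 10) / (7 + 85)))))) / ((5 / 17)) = -2771 / 177330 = -0.02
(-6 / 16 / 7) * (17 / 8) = -51 / 448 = -0.11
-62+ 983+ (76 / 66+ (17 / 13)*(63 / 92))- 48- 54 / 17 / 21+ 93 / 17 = 4134809489 / 4696692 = 880.37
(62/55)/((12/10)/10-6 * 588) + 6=5820692/970167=6.00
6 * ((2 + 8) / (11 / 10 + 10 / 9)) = 5400 / 199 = 27.14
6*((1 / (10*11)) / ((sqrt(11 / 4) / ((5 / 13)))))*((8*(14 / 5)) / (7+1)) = 84*sqrt(11) / 7865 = 0.04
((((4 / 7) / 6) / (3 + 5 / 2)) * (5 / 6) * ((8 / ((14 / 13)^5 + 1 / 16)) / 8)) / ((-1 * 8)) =-7425860 / 6220698561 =-0.00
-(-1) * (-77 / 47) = -77 / 47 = -1.64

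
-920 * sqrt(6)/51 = -44.19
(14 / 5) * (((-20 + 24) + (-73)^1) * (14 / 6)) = -2254 / 5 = -450.80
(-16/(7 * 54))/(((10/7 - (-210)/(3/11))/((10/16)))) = -1/29160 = -0.00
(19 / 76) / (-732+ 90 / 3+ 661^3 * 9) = 1 / 10396969308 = 0.00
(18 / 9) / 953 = 0.00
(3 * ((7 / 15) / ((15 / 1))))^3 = 343 / 421875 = 0.00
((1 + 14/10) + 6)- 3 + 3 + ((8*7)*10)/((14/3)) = 642/5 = 128.40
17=17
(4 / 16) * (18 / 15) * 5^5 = 1875 / 2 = 937.50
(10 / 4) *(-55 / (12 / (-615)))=56375 / 8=7046.88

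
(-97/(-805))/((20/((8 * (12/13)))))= 2328/52325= 0.04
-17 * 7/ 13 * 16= -1904/ 13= -146.46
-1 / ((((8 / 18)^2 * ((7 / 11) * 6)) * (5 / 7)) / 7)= -2079 / 160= -12.99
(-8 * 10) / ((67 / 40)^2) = -28.51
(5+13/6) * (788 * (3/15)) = 16942/15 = 1129.47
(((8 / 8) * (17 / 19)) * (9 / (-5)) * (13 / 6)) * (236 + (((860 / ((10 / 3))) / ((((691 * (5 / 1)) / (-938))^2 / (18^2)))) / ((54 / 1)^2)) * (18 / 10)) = -4744656487038 / 5670086875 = -836.79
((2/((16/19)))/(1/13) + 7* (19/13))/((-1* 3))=-1425/104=-13.70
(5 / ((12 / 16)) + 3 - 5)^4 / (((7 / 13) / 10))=713440 / 81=8807.90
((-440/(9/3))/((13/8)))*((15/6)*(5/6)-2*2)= 20240/117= 172.99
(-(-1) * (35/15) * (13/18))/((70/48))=52/45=1.16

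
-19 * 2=-38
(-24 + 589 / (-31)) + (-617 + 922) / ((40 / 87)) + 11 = 5051 / 8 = 631.38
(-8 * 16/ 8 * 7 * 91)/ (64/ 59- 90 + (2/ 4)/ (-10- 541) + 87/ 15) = 3313317280/ 27020233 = 122.62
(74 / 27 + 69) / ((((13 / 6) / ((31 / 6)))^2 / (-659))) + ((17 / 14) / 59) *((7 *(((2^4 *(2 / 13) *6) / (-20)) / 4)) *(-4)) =-27836646529 / 103545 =-268836.22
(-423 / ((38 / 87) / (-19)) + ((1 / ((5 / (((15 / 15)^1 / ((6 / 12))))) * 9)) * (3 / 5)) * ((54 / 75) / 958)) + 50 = 11047236887 / 598750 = 18450.50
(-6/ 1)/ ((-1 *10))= 3/ 5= 0.60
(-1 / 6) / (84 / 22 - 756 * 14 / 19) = 209 / 693756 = 0.00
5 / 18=0.28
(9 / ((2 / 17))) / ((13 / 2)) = 11.77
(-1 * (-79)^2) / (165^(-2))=-169911225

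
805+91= 896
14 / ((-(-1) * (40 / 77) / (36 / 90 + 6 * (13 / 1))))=52822 / 25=2112.88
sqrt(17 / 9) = sqrt(17) / 3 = 1.37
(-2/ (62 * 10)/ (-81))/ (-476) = -1/ 11952360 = -0.00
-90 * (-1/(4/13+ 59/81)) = 94770/1091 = 86.87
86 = 86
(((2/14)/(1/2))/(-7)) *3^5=-486/49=-9.92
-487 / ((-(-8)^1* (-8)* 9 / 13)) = 6331 / 576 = 10.99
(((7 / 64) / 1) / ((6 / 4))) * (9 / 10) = 21 / 320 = 0.07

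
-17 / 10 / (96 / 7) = -119 / 960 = -0.12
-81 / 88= -0.92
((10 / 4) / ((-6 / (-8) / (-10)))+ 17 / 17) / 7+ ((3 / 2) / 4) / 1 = -713 / 168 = -4.24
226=226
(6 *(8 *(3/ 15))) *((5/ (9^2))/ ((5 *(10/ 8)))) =64/ 675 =0.09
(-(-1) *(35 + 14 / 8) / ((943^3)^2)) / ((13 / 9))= 1323 / 36565667016273472948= 0.00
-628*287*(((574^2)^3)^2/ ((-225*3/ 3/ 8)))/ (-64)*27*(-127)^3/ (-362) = -88551655359251165476502239037970200462613504/ 4525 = -19569426598729539331823700000000000000000.00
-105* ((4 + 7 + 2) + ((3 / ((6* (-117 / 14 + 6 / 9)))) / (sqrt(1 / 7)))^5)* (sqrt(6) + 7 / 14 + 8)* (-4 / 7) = 30* (45704184471959-200120949* sqrt(7))* (2* sqrt(6) + 17) / 3515706497843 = 8540.50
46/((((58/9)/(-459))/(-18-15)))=3135429/29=108118.24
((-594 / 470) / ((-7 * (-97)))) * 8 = -2376 / 159565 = -0.01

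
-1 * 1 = -1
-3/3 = -1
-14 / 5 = -2.80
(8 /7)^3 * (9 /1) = 4608 /343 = 13.43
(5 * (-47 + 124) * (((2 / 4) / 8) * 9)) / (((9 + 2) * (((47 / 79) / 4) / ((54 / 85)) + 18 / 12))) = 671895 / 59182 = 11.35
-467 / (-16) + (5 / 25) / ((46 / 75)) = 29.51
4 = 4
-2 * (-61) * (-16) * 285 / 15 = -37088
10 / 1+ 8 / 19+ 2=236 / 19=12.42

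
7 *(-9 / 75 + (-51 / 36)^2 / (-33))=-150367 / 118800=-1.27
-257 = -257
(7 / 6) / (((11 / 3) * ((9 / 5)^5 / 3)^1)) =21875 / 433026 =0.05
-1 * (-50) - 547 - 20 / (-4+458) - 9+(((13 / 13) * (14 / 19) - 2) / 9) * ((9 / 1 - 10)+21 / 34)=-505.99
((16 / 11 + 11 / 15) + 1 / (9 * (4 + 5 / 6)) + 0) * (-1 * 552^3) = -593117305344 / 1595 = -371860379.53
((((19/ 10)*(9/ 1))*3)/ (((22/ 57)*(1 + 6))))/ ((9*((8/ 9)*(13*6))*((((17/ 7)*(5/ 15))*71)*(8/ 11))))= 29241/ 40168960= 0.00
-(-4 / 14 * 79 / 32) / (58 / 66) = 2607 / 3248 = 0.80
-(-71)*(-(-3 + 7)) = -284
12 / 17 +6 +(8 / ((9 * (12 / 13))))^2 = 94598 / 12393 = 7.63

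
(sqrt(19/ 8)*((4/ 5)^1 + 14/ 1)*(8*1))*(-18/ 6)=-444*sqrt(38)/ 5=-547.40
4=4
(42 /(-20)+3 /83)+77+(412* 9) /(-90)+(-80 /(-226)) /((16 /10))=33.96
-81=-81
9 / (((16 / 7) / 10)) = 315 / 8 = 39.38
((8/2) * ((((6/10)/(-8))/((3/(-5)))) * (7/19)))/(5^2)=7/950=0.01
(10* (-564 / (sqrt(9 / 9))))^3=-179406144000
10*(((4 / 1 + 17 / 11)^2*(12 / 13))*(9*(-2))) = -8037360 / 1573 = -5109.57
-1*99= -99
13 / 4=3.25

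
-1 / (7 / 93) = -93 / 7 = -13.29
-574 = -574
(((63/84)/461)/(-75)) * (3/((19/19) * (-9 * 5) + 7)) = 0.00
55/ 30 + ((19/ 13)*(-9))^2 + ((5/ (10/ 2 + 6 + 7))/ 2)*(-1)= 1062985/ 6084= 174.72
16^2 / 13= 19.69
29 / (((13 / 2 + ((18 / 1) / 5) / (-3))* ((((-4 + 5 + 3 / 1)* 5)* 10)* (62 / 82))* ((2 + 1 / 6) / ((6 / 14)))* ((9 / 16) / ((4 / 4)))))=9512 / 747565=0.01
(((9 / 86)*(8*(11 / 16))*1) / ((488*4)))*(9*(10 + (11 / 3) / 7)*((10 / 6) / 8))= 109395 / 18801664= 0.01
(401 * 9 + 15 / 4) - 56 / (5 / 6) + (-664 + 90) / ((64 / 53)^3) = 2109973153 / 655360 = 3219.56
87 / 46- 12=-465 / 46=-10.11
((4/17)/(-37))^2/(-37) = -16/14638717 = -0.00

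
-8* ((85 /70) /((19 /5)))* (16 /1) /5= -1088 /133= -8.18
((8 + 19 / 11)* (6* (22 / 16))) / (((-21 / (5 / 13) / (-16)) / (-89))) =-190460 / 91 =-2092.97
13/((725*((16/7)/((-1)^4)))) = 91/11600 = 0.01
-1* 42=-42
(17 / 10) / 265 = 17 / 2650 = 0.01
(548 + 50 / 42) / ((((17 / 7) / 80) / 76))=70120640 / 51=1374914.51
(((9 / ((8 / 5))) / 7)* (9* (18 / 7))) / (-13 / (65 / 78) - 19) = -18225 / 33908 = -0.54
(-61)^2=3721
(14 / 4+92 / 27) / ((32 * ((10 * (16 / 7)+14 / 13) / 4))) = 33943 / 940896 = 0.04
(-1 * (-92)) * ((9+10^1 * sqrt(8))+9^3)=1840 * sqrt(2)+67896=70498.15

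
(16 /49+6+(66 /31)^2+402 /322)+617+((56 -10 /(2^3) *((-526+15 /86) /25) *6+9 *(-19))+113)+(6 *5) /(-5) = 725441852281 /931420420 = 778.86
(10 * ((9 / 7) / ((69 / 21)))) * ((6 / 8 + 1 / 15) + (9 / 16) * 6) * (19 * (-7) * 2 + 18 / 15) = -4343.30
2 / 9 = 0.22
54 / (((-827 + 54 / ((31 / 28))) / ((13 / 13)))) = -0.07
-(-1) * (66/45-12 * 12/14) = -926/105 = -8.82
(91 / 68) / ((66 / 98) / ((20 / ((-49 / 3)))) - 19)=-455 / 6647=-0.07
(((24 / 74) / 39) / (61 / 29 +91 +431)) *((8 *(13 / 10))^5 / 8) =424073728 / 1757384375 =0.24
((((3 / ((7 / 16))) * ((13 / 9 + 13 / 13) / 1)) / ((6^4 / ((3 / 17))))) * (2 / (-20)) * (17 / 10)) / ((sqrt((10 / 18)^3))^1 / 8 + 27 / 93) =-883872 / 640326925 + 42284 * sqrt(5) / 384196155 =-0.00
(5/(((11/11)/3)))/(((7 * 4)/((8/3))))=10/7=1.43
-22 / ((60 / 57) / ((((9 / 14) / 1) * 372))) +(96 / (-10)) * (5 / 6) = -175213 / 35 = -5006.09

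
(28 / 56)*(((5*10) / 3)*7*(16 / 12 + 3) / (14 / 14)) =2275 / 9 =252.78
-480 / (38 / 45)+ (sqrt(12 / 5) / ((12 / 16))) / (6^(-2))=-10800 / 19+ 96 * sqrt(15) / 5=-494.06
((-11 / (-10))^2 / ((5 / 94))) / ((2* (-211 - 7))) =-5687 / 109000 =-0.05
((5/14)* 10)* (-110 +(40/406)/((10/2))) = -558150/1421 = -392.79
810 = 810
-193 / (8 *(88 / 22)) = -193 / 32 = -6.03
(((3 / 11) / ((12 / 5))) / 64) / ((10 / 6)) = 3 / 2816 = 0.00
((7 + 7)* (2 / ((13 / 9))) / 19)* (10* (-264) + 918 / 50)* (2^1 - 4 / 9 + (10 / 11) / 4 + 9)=-391804098 / 13585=-28840.93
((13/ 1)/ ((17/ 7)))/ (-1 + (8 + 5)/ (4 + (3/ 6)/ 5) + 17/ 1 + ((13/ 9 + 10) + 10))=4797/ 36397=0.13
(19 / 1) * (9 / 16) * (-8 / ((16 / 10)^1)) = -855 / 16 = -53.44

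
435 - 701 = -266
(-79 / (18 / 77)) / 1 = -6083 / 18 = -337.94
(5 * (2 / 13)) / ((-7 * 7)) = -10 / 637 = -0.02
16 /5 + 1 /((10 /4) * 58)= 93 /29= 3.21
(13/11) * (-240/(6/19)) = -9880/11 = -898.18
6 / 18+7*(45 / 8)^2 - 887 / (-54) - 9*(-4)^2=162853 / 1728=94.24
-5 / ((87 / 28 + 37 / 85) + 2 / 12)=-1.35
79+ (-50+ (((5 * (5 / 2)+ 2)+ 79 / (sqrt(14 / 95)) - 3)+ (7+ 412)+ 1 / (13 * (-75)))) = 79 * sqrt(1330) / 14+ 896023 / 1950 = 665.29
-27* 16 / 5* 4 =-1728 / 5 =-345.60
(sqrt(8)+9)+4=2 * sqrt(2)+13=15.83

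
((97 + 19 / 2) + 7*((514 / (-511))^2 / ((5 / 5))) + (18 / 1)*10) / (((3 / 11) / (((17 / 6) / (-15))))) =-4095863057 / 20143620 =-203.33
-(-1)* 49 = 49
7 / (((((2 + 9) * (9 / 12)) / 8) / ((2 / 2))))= 224 / 33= 6.79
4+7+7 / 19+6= 330 / 19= 17.37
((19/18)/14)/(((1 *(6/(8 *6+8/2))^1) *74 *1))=247/27972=0.01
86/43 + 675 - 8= 669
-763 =-763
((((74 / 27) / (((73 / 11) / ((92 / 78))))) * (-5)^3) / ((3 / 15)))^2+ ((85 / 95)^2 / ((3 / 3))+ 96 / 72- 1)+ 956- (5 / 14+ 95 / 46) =32159409829681457642 / 343427873360481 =93642.40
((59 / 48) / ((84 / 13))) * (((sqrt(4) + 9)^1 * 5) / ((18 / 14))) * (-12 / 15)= -8437 / 1296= -6.51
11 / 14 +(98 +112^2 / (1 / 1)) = 176999 / 14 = 12642.79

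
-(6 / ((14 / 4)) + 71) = -509 / 7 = -72.71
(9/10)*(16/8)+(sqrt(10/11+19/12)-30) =-141/5+sqrt(10857)/66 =-26.62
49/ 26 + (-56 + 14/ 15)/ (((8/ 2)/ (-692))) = 3716083/ 390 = 9528.42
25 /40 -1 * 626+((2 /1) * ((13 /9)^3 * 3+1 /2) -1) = -1180577 /1944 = -607.29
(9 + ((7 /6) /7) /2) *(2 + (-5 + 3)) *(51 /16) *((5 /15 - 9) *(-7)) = 0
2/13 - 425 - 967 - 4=-18146/13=-1395.85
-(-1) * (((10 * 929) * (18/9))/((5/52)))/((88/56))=1352624/11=122965.82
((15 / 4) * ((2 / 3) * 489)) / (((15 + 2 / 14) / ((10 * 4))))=171150 / 53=3229.25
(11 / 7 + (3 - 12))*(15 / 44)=-195 / 77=-2.53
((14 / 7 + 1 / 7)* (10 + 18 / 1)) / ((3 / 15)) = 300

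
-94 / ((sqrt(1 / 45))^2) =-4230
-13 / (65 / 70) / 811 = -14 / 811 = -0.02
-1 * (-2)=2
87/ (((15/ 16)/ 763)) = 354032/ 5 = 70806.40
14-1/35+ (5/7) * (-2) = 439/35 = 12.54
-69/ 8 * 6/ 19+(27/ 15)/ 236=-30447/ 11210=-2.72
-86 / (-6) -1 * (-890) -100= 2413 / 3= 804.33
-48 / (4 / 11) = -132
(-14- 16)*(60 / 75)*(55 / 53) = -1320 / 53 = -24.91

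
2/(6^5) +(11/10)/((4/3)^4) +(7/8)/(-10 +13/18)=26386631/103887360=0.25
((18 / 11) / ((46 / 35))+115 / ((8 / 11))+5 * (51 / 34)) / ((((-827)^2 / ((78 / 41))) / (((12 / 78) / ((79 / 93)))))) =94230855 / 1120914491686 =0.00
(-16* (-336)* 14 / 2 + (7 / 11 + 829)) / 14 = 211539 / 77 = 2747.26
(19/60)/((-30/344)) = -817/225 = -3.63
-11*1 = -11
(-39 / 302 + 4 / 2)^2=319225 / 91204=3.50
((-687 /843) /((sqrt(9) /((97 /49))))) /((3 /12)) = -88852 /41307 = -2.15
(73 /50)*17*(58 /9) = 35989 /225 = 159.95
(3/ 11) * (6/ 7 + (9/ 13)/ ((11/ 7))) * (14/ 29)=7794/ 45617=0.17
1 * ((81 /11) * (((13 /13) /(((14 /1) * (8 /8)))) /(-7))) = -81 /1078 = -0.08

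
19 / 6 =3.17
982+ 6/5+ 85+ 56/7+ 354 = 7151/5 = 1430.20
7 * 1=7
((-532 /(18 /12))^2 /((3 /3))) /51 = 1132096 /459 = 2466.44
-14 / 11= -1.27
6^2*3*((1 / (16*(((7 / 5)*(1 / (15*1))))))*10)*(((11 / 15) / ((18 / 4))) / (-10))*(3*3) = -1485 / 14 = -106.07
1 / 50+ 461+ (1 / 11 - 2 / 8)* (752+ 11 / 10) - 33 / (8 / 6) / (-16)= 6032497 / 17600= 342.76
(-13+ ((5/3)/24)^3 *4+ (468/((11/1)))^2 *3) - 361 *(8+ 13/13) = 24482284565/11290752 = 2168.35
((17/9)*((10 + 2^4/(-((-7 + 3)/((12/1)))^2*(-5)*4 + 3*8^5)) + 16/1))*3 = 97766150/663567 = 147.33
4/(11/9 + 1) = 9/5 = 1.80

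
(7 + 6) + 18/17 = 239/17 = 14.06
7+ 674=681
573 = 573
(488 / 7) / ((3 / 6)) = 139.43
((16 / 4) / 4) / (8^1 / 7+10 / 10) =7 / 15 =0.47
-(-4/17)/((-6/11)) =-22/51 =-0.43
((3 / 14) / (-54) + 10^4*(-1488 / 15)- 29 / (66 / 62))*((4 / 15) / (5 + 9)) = -2749899527 / 145530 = -18895.76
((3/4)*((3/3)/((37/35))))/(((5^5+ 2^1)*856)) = 105/396153376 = 0.00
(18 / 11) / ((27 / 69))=46 / 11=4.18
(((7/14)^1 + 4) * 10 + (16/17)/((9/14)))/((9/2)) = 14218/1377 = 10.33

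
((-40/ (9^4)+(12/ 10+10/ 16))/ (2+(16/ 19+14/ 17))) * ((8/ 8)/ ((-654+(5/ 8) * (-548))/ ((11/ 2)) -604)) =-1696035209/ 2683766027520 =-0.00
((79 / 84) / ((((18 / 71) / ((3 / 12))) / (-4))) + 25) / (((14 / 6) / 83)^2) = 221763799 / 8232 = 26939.24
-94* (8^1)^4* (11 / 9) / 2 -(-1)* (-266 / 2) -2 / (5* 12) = -21188293 / 90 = -235425.48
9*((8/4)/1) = 18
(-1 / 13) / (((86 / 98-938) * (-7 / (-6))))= 0.00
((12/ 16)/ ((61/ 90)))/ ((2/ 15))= 2025/ 244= 8.30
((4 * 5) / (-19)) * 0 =0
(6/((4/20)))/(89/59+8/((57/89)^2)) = 5750730/4027873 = 1.43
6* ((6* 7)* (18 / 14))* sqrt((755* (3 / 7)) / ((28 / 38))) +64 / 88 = 8 / 11 +162* sqrt(86070) / 7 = 6790.31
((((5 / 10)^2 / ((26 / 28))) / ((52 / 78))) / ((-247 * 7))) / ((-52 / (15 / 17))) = 45 / 11354096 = 0.00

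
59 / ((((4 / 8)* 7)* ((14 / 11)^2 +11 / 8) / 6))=685344 / 20293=33.77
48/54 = 8/9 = 0.89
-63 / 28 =-9 / 4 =-2.25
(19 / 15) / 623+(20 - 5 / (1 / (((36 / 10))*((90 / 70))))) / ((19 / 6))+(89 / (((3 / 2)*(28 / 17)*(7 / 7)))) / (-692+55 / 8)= -1015052839 / 973178955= -1.04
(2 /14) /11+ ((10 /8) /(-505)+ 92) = 2862263 /31108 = 92.01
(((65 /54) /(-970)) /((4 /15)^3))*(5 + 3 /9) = -0.35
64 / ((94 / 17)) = 544 / 47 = 11.57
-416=-416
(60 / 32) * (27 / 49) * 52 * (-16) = -859.59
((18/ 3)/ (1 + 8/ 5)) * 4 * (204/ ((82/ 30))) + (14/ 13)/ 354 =688.93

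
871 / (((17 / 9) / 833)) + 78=384189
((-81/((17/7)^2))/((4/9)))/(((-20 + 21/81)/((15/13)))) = 14467005/8009924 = 1.81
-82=-82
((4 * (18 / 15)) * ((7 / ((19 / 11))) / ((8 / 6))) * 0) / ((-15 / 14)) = 0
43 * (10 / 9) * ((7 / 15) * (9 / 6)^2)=301 / 6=50.17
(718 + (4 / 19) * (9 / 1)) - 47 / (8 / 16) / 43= 586368 / 817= 717.71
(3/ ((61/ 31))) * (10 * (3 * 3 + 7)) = 14880/ 61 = 243.93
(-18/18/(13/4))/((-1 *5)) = 4/65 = 0.06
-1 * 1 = -1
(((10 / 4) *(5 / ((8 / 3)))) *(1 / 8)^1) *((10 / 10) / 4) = 75 / 512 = 0.15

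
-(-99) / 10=99 / 10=9.90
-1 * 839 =-839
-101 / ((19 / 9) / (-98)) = 89082 / 19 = 4688.53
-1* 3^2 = -9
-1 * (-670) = 670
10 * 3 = 30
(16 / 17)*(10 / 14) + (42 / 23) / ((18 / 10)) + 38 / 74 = 668459 / 303807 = 2.20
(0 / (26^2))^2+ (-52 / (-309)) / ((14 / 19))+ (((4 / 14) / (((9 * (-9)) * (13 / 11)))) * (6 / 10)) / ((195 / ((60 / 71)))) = 266728706 / 1167922665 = 0.23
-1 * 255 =-255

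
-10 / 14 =-5 / 7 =-0.71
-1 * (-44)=44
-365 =-365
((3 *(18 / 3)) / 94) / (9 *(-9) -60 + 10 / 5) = -9 / 6533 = -0.00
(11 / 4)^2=121 / 16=7.56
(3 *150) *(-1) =-450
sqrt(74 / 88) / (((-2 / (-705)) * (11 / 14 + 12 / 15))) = 8225 * sqrt(407) / 814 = 203.85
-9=-9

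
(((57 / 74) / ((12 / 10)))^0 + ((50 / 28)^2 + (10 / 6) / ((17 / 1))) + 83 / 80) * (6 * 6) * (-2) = -3193311 / 8330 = -383.35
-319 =-319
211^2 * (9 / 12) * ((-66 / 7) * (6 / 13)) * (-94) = 1242937278 / 91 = 13658651.41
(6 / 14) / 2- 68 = -67.79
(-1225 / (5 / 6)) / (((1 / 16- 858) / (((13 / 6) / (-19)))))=-0.20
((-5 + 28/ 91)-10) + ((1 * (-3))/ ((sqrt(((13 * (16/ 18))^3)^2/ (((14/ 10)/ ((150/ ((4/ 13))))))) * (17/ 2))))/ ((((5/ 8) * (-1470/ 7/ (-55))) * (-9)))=-191/ 13 + 297 * sqrt(2730)/ 27190072000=-14.69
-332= -332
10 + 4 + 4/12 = 43/3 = 14.33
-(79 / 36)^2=-6241 / 1296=-4.82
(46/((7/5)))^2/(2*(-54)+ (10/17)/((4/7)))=-1798600/178213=-10.09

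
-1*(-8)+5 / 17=141 / 17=8.29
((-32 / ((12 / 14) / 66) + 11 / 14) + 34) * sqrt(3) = -34009 * sqrt(3) / 14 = -4207.52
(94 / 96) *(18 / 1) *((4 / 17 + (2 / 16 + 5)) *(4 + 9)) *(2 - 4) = -1336257 / 544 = -2456.35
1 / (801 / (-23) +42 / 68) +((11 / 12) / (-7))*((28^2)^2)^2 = -1323480878957326 / 26751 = -49474071210.70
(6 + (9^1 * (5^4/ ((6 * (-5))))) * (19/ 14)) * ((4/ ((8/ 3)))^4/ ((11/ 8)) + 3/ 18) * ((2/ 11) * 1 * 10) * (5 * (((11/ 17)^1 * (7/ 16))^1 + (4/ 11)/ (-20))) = -5835775095/ 2534224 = -2302.79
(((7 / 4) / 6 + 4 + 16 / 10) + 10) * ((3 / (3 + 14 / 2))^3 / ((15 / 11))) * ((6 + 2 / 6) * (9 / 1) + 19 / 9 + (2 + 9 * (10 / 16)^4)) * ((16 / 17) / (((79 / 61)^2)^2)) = 6.58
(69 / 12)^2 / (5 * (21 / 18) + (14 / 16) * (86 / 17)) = 1173 / 364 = 3.22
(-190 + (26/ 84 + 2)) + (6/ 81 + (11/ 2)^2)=-118969/ 756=-157.37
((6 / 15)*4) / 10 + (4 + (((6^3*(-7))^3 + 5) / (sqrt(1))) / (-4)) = 86416243491 / 100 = 864162434.91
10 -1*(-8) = 18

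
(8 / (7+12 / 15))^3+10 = 657190 / 59319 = 11.08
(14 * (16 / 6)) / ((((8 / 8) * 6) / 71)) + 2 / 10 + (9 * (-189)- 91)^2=144526769 / 45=3211705.98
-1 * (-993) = 993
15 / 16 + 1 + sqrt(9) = 79 / 16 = 4.94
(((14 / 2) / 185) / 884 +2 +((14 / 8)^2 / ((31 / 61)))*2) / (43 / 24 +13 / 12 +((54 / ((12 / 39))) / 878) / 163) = 10195774744063 / 2086848204155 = 4.89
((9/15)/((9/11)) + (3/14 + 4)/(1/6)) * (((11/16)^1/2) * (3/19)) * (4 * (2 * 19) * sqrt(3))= 7513 * sqrt(3)/35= 371.80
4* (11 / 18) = 22 / 9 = 2.44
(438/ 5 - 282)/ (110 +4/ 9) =-4374/ 2485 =-1.76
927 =927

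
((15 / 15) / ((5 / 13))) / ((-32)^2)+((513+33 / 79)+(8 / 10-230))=284.22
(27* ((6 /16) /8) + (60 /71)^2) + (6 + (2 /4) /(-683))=1758198283 /220352192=7.98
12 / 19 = 0.63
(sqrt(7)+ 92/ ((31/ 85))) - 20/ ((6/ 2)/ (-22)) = sqrt(7)+ 37100/ 93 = 401.57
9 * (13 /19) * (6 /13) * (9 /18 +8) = 24.16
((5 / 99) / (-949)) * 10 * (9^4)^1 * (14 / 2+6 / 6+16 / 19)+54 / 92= -276330393 / 9123686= -30.29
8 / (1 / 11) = 88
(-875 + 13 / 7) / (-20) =1528 / 35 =43.66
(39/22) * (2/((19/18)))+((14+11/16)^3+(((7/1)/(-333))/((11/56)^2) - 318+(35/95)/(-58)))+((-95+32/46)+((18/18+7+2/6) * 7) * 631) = 82757049476931263/2091553542144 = 39567.26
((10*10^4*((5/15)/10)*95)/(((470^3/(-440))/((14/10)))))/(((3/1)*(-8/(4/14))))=20900/934407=0.02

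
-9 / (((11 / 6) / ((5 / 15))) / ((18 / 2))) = -162 / 11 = -14.73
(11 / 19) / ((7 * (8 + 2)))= 11 / 1330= 0.01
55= 55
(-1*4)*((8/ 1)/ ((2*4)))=-4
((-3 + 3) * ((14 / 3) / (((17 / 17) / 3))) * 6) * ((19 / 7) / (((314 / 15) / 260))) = 0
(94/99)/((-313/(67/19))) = -6298/588753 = -0.01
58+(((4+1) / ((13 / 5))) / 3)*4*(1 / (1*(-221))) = 499802 / 8619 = 57.99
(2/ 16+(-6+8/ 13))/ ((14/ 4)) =-1.50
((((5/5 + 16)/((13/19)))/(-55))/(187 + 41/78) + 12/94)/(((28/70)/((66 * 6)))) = 85244832/687469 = 124.00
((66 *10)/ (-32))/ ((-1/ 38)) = 3135/ 4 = 783.75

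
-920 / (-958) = 460 / 479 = 0.96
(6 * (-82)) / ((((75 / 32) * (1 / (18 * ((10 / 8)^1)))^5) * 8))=-302626125 / 2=-151313062.50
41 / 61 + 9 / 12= 347 / 244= 1.42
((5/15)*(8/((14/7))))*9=12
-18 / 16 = -9 / 8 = -1.12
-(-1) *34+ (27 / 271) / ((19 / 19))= 9241 / 271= 34.10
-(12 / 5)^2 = -144 / 25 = -5.76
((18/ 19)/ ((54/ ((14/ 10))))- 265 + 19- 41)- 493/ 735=-1338993/ 4655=-287.65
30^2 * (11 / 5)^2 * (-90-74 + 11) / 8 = -166617 / 2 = -83308.50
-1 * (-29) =29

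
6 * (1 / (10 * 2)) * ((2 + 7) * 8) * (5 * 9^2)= 8748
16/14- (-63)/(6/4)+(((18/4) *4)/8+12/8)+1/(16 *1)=5259/112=46.96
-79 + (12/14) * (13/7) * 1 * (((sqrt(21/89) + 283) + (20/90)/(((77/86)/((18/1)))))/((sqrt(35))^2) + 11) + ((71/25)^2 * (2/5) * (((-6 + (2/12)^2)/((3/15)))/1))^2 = 78 * sqrt(1869)/152635 + 1234479056028959/133705687500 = 9232.83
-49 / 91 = -7 / 13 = -0.54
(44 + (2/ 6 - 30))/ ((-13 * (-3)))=43/ 117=0.37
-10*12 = -120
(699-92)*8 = 4856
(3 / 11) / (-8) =-0.03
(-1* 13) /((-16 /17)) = 13.81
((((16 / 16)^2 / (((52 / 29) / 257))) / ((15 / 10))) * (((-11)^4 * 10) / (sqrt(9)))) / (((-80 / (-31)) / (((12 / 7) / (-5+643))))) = 10604077 / 2184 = 4855.35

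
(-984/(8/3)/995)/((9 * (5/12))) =-492/4975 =-0.10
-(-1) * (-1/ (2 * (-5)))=1/ 10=0.10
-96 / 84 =-8 / 7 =-1.14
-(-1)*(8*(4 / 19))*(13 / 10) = 208 / 95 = 2.19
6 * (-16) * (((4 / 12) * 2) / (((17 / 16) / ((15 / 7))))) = -15360 / 119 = -129.08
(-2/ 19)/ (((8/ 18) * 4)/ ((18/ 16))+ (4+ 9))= -162/ 22439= -0.01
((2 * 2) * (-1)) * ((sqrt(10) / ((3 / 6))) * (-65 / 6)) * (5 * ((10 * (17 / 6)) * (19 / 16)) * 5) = 2624375 * sqrt(10) / 36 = 230527.85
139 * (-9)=-1251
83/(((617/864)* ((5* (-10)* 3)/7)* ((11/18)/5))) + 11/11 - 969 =-34355032/33935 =-1012.38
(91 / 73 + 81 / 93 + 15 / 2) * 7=67.32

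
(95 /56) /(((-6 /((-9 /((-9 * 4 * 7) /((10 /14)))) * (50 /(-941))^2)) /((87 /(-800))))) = 344375 /155504631296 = 0.00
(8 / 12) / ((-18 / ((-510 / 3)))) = 170 / 27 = 6.30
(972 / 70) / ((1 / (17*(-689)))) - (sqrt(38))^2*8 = -162947.37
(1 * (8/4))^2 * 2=8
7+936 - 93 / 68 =64031 / 68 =941.63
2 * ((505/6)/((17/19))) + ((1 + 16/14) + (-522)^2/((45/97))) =1048767254/1785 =587544.68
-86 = -86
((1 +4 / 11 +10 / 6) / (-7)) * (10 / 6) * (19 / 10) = -950 / 693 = -1.37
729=729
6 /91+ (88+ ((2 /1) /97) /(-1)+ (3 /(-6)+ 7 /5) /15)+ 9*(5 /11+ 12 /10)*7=933790001 /4854850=192.34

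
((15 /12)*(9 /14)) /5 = 9 /56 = 0.16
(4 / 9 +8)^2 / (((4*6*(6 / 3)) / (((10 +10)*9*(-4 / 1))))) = -28880 / 27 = -1069.63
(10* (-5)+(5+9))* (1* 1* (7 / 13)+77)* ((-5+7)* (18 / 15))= -435456 / 65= -6699.32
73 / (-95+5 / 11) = -803 / 1040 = -0.77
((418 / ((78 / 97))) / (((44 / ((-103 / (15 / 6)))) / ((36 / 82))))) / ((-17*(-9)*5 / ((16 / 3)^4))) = -12440633344 / 55045575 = -226.01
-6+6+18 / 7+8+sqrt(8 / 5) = 11.84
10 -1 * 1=9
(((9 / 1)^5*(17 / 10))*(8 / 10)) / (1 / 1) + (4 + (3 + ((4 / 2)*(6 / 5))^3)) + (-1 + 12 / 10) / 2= 20081891 / 250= 80327.56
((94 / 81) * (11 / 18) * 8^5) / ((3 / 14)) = 237174784 / 2187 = 108447.55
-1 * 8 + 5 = -3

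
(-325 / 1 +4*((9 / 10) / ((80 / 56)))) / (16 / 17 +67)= -137054 / 28875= -4.75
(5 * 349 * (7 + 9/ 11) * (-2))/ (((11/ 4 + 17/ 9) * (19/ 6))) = -64830240/ 34903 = -1857.44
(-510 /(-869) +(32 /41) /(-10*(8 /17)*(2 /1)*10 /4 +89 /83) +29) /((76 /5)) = 166818228245 /85802185348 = 1.94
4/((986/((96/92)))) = 48/11339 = 0.00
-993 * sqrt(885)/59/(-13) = 993 * sqrt(885)/767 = 38.51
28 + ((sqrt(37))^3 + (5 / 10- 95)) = 158.56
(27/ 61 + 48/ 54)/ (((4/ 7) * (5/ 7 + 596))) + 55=55.00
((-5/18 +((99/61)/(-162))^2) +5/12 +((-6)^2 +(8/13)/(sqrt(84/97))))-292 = -154233529/602802 +4*sqrt(2037)/273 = -255.20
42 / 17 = 2.47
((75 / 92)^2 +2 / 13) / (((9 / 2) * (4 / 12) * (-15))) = -90053 / 2475720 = -0.04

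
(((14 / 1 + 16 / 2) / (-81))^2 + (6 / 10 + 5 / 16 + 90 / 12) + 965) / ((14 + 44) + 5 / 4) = 510963473 / 31099140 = 16.43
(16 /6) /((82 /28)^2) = 1568 /5043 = 0.31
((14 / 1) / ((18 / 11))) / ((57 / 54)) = 154 / 19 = 8.11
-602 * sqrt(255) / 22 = -301 * sqrt(255) / 11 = -436.96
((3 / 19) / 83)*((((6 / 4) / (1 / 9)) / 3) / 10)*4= 27 / 7885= 0.00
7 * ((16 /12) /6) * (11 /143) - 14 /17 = -1400 /1989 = -0.70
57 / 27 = 19 / 9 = 2.11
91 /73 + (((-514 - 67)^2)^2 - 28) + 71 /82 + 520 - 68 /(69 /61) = 47064162453604819 /413034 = 113947429155.00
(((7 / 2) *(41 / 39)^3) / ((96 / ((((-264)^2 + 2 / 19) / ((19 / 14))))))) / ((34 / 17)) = 2236041013577 / 2055759264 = 1087.70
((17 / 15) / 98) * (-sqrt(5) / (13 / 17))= -289 * sqrt(5) / 19110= -0.03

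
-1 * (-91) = 91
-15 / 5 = -3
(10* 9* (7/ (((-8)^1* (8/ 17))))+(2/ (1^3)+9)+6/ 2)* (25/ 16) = -122675/ 512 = -239.60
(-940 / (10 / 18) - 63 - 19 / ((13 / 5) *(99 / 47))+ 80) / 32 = -1080095 / 20592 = -52.45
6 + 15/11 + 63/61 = 5634/671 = 8.40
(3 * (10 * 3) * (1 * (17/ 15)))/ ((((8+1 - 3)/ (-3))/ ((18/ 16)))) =-459/ 8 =-57.38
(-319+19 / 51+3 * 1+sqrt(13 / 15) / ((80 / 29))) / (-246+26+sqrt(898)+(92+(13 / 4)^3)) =-139084 * sqrt(195) / 483927255 - 7424 * sqrt(175110) / 2419636275+65933312 * sqrt(898) / 1645352667+6176096960 / 1645352667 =4.95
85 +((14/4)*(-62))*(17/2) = -3519/2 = -1759.50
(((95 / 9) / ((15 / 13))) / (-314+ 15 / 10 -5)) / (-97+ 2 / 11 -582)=286 / 6737985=0.00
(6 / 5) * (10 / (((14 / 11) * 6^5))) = 0.00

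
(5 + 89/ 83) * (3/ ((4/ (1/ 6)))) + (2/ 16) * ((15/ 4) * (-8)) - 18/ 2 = -3981/ 332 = -11.99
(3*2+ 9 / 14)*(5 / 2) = 465 / 28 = 16.61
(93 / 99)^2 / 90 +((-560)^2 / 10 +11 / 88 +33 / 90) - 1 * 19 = 12287122237 / 392040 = 31341.50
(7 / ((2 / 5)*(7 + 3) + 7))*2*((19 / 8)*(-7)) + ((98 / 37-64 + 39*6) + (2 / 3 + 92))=1192459 / 4884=244.16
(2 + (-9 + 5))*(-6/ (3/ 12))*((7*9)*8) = 24192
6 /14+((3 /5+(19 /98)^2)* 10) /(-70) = 113443 /336140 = 0.34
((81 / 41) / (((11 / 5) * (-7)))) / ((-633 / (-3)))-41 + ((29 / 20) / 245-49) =-41963524831 / 466288900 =-89.99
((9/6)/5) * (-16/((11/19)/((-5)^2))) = -2280/11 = -207.27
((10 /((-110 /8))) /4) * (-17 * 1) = 34 /11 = 3.09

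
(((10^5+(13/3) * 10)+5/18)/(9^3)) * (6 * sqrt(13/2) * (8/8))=1800785 * sqrt(26)/4374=2099.28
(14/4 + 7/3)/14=5/12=0.42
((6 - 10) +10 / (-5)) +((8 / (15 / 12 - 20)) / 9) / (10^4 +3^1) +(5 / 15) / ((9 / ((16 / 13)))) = -522657166 / 87776325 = -5.95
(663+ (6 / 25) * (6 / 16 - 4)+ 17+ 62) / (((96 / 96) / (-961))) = -71222593 / 100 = -712225.93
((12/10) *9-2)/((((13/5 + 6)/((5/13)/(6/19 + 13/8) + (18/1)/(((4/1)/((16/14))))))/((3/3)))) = 1261744/230867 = 5.47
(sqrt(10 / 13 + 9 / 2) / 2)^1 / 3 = sqrt(3562) / 156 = 0.38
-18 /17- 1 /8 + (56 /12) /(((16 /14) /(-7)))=-12145 /408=-29.77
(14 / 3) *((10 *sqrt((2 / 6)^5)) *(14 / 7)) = 280 *sqrt(3) / 81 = 5.99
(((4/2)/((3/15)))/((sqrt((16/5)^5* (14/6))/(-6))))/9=-125* sqrt(105)/5376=-0.24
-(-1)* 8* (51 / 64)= 51 / 8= 6.38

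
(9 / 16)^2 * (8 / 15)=27 / 160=0.17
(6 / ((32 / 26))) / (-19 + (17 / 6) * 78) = 39 / 1616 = 0.02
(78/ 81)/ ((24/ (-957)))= -4147/ 108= -38.40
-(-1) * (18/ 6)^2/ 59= 9/ 59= 0.15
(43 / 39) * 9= 129 / 13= 9.92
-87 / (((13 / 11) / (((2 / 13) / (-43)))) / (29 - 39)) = -19140 / 7267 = -2.63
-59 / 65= -0.91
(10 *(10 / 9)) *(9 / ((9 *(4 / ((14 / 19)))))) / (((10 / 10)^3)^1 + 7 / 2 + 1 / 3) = 700 / 1653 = 0.42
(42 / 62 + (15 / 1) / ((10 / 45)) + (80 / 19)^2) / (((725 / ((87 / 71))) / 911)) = 5254867551 / 39728050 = 132.27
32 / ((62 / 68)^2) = 36992 / 961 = 38.49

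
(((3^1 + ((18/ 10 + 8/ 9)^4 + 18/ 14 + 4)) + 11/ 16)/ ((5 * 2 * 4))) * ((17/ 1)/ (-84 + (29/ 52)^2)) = -80815544395781/ 259826261625000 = -0.31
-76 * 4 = -304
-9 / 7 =-1.29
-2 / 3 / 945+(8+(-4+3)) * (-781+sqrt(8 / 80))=-15498947 / 2835+7 * sqrt(10) / 10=-5464.79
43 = 43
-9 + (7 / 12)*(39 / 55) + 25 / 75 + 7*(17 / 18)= -3251 / 1980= -1.64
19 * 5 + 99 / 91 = 8744 / 91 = 96.09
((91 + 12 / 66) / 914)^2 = 1006009 / 101082916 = 0.01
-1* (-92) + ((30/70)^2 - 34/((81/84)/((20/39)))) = 3823441/51597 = 74.10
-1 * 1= -1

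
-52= -52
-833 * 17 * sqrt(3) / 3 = -14161 * sqrt(3) / 3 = -8175.86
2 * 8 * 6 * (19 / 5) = 1824 / 5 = 364.80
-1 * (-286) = 286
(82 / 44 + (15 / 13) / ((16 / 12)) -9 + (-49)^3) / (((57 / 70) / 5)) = -722444.65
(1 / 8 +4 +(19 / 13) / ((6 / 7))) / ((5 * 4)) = 1819 / 6240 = 0.29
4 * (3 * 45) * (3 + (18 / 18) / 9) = 1680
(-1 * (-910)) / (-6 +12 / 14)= -3185 / 18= -176.94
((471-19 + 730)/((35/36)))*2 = 85104/35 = 2431.54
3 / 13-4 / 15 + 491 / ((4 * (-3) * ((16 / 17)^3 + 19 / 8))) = -62895919 / 4918485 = -12.79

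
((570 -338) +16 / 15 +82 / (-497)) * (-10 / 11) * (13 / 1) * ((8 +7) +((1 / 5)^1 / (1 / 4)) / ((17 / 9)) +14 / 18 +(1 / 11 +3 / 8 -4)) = -9624073091581 / 276028830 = -34866.19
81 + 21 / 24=655 / 8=81.88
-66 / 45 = -22 / 15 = -1.47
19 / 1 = 19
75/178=0.42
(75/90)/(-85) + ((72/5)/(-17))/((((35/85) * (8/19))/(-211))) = 3680227/3570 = 1030.88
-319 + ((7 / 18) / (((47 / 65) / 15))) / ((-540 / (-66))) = -1614239 / 5076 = -318.01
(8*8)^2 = 4096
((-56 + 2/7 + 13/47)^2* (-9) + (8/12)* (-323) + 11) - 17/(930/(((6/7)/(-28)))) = -5609885127341/201328260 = -27864.37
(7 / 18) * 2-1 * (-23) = 214 / 9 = 23.78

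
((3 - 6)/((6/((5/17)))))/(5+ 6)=-5/374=-0.01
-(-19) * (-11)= -209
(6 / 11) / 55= 6 / 605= 0.01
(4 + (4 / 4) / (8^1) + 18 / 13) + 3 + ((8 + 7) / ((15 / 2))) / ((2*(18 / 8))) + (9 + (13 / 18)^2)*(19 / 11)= 2353709 / 92664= 25.40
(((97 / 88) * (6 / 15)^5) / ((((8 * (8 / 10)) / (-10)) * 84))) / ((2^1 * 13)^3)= -97 / 8120112000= -0.00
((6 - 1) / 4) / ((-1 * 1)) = -5 / 4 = -1.25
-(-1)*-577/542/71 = -0.01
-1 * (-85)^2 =-7225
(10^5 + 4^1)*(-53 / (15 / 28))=-148405936 / 15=-9893729.07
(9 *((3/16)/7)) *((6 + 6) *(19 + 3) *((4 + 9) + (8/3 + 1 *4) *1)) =17523/14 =1251.64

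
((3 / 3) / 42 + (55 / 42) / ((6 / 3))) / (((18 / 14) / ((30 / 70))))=19 / 84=0.23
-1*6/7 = -6/7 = -0.86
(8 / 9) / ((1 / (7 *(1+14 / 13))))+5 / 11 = 1913 / 143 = 13.38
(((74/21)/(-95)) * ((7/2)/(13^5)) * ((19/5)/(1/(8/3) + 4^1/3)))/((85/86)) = -25456/32348902625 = -0.00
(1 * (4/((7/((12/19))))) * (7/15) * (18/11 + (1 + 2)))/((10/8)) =3264/5225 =0.62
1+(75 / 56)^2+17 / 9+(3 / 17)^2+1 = 5.71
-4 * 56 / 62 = -112 / 31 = -3.61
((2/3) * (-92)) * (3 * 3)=-552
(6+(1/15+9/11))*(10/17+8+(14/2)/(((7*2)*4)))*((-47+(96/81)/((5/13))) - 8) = -78626962/25245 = -3114.56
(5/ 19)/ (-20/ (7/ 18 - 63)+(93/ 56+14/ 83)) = 3741640/ 30552437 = 0.12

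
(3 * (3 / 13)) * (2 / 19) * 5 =90 / 247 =0.36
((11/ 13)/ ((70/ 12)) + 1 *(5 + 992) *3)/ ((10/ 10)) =1360971/ 455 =2991.15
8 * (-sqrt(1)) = -8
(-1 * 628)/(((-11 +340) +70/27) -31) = -4239/2029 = -2.09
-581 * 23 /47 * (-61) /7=2477.64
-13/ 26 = -1/ 2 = -0.50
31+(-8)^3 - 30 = -511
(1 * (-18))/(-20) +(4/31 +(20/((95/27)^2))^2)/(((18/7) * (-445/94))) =546079710887/809000187750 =0.68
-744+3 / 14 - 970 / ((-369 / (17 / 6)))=-11411761 / 15498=-736.34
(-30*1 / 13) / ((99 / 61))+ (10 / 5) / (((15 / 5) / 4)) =178 / 143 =1.24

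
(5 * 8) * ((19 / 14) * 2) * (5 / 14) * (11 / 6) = 10450 / 147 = 71.09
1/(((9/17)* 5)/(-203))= -3451/45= -76.69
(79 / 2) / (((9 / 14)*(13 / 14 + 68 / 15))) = 38710 / 3441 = 11.25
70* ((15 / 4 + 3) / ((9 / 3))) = 315 / 2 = 157.50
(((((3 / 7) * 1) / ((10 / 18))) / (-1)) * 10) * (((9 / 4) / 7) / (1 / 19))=-4617 / 98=-47.11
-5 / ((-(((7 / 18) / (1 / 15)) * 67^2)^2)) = 36 / 4937024645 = 0.00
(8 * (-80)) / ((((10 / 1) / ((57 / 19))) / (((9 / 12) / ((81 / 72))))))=-128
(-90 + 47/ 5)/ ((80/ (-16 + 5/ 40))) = 51181/ 3200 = 15.99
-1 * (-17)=17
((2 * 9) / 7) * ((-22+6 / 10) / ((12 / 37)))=-11877 / 70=-169.67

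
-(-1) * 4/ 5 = 0.80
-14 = -14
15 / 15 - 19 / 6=-13 / 6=-2.17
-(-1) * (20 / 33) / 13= 20 / 429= 0.05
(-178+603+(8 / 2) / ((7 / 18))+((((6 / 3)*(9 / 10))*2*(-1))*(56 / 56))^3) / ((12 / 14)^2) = 2380357 / 4500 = 528.97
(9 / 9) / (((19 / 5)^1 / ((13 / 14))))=65 / 266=0.24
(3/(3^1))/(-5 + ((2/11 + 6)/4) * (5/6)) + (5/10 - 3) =-1357/490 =-2.77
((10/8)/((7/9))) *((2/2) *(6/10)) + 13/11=661/308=2.15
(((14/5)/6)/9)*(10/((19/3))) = 14/171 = 0.08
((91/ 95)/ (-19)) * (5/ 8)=-91/ 2888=-0.03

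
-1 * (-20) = 20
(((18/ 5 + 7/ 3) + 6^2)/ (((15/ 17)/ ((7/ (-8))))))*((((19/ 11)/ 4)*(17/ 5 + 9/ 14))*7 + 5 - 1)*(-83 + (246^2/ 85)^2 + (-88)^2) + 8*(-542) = -763543307116647/ 2200000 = -347065139.60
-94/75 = -1.25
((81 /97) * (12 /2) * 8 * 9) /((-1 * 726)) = -5832 /11737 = -0.50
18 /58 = 9 /29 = 0.31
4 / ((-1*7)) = -4 / 7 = -0.57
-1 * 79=-79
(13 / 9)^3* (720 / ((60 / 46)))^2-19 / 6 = 148762751 / 162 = 918288.59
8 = 8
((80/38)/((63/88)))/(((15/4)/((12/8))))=1408/1197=1.18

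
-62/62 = -1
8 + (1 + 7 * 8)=65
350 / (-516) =-0.68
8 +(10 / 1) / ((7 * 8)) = 229 / 28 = 8.18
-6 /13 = -0.46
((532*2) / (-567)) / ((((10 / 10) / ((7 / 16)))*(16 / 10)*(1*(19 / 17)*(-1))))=595 / 1296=0.46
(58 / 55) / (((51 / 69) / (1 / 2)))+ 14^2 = 183927 / 935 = 196.71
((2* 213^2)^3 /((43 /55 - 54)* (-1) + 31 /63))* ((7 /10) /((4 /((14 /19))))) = 3171078077665834413 /1768007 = 1793589096460.50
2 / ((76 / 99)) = 99 / 38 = 2.61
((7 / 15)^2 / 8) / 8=49 / 14400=0.00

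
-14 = -14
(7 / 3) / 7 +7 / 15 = 4 / 5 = 0.80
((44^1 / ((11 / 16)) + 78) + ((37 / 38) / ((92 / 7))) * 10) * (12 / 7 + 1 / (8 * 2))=49652689 / 195776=253.62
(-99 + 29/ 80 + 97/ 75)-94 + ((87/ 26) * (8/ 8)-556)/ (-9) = -6081107/ 46800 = -129.94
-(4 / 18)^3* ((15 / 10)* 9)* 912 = -1216 / 9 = -135.11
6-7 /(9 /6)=4 /3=1.33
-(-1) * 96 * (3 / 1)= 288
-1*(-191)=191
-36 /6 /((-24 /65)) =65 /4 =16.25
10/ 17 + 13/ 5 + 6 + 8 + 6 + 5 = 28.19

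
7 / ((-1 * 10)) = -7 / 10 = -0.70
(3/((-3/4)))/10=-0.40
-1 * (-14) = 14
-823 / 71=-11.59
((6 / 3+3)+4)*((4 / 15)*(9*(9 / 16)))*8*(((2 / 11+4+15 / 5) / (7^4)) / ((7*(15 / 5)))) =12798 / 924385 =0.01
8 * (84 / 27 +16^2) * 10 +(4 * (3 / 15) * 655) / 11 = 2056876 / 99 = 20776.53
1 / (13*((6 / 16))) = 8 / 39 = 0.21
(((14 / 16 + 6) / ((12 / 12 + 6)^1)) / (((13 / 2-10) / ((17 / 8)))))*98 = -935 / 16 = -58.44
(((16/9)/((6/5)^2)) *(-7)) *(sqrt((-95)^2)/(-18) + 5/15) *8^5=1020723200/729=1400169.00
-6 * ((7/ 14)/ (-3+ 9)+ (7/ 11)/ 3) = -39/ 22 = -1.77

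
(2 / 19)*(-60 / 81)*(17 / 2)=-340 / 513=-0.66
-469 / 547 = -0.86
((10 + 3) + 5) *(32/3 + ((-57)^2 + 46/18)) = 58720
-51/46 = -1.11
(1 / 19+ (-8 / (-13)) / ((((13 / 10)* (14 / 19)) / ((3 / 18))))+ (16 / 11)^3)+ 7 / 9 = 1081010954 / 269251983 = 4.01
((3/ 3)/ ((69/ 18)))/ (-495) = -2/ 3795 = -0.00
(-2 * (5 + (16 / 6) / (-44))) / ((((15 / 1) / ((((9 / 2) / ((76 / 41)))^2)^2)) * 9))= -37308522483 / 14679357440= -2.54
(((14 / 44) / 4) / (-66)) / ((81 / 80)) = -35 / 29403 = -0.00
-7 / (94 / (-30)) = 105 / 47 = 2.23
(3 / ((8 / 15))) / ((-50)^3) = -9 / 200000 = -0.00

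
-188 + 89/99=-18523/99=-187.10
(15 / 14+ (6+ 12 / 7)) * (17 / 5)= 2091 / 70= 29.87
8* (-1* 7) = -56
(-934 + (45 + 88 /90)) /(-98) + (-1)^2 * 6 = 66421 /4410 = 15.06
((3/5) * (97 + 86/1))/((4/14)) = 3843/10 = 384.30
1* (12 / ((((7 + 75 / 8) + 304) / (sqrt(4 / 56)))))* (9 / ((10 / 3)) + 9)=0.12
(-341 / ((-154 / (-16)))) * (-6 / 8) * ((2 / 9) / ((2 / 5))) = 310 / 21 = 14.76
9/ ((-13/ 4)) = -36/ 13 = -2.77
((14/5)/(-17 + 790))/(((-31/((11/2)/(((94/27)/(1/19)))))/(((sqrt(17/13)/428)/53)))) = -2079 * sqrt(221)/63103818174280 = -0.00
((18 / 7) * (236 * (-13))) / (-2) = 27612 / 7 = 3944.57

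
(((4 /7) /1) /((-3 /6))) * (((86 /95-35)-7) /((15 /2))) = 62464 /9975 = 6.26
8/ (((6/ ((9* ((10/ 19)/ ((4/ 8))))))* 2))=120/ 19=6.32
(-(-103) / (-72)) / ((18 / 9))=-103 / 144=-0.72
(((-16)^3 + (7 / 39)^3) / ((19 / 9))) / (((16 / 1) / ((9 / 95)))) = -728910843 / 63449360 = -11.49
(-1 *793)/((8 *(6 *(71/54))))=-7137/568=-12.57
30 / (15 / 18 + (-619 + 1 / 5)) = -900 / 18539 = -0.05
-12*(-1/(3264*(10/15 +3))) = 3/2992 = 0.00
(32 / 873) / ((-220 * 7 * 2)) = -4 / 336105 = -0.00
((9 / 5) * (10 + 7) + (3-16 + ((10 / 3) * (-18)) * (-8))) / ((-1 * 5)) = -2488 / 25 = -99.52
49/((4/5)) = 245/4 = 61.25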